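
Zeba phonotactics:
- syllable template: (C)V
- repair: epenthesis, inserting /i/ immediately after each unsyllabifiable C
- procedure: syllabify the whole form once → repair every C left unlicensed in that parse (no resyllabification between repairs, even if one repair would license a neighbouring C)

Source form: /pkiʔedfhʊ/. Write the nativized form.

Syllabifying with onset maximization leaves /p/, /d/, /f/ stranded (no codas are permitted; onsets are limited to one consonant).
Epenthesis after each stranded consonant: /p/ → /pi/, /d/ → /di/, /f/ → /fi/.

pikiʔedifihʊ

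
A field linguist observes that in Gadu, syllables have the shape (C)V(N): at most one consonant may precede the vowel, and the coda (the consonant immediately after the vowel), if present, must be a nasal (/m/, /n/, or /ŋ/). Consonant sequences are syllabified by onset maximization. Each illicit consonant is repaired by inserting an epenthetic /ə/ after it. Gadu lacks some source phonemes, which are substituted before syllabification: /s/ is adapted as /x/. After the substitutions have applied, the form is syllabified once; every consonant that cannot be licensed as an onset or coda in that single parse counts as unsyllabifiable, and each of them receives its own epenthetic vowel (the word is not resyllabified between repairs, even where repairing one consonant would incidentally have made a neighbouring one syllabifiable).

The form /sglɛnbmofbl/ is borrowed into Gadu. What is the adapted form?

Substitution: /s/ → /x/, giving /xglɛnbmofbl/.
Under (C)V(N), the unsyllabifiable consonants are /x/, /g/, /b/, /f/, /b/, /l/ (only a nasal (/m/, /n/, or /ŋ/) is licensed in coda position; onsets are limited to one consonant).
Inserting the epenthetic vowel yields /x/ → /xə/, /g/ → /gə/, /b/ → /bə/, /f/ → /fə/, /b/ → /bə/, /l/ → /lə/.

xəgəlɛnbəmofəbələ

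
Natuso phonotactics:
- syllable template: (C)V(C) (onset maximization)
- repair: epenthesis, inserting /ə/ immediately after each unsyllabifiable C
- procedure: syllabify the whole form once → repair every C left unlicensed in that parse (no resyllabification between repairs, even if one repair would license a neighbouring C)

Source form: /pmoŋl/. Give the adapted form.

pəmoŋlə

The consonants /p/, /l/ cannot be parsed into a legal (C)V(C) syllable (at most one coda consonant is licensed; onsets are limited to one consonant).
Each unlicensed consonant becomes the onset of a new syllable: /p/ → /pə/, /l/ → /lə/.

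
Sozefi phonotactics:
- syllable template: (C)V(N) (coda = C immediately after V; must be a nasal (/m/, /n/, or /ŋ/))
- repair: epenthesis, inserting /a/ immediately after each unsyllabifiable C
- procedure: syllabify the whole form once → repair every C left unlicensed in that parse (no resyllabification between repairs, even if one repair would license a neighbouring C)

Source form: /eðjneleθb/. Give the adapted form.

eðajaneleθaba

The consonants /ð/, /j/, /θ/, /b/ cannot be parsed into a legal (C)V(N) syllable (only a nasal (/m/, /n/, or /ŋ/) is licensed in coda position; onsets are limited to one consonant).
Inserting the epenthetic vowel yields /ð/ → /ða/, /j/ → /ja/, /θ/ → /θa/, /b/ → /ba/.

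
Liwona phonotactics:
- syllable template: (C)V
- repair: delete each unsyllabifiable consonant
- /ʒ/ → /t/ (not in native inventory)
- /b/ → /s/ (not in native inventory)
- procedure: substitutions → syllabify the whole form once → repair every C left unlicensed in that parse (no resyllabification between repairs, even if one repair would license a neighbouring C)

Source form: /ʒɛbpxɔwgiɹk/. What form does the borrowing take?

Substitution: /ʒ/ → /t/, /b/ → /s/, giving /tɛspxɔwgiɹk/.
Syllabifying with onset maximization leaves /s/, /p/, /w/, /ɹ/, /k/ stranded (no codas are permitted; onsets are limited to one consonant).
Each unlicensed consonant is deleted: /s/, /p/, /w/, /ɹ/, /k/.

tɛxɔgi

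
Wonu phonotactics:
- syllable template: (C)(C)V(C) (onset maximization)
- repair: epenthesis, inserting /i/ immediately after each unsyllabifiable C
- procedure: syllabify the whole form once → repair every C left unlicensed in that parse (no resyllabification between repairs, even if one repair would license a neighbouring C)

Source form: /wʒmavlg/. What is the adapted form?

Syllabifying with onset maximization leaves /w/, /l/, /g/ stranded (at most one coda consonant is licensed; onsets may contain at most 2 consonants).
Each unlicensed consonant becomes the onset of a new syllable: /w/ → /wi/, /l/ → /li/, /g/ → /gi/.

wiʒmavligi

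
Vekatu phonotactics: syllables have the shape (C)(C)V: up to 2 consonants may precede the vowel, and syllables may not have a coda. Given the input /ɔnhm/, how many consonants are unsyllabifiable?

3

Under (C)(C)V, the unsyllabifiable consonants are /n/, /h/, /m/ (no codas are permitted; onsets may contain at most 2 consonants).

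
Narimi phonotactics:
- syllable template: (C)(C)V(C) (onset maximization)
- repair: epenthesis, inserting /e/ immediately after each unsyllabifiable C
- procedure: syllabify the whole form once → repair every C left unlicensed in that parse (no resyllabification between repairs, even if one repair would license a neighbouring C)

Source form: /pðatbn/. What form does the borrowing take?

The consonants /b/, /n/ cannot be parsed into a legal (C)(C)V(C) syllable (at most one coda consonant is licensed; onsets may contain at most 2 consonants).
Epenthesis after each stranded consonant: /b/ → /be/, /n/ → /ne/.

pðatbene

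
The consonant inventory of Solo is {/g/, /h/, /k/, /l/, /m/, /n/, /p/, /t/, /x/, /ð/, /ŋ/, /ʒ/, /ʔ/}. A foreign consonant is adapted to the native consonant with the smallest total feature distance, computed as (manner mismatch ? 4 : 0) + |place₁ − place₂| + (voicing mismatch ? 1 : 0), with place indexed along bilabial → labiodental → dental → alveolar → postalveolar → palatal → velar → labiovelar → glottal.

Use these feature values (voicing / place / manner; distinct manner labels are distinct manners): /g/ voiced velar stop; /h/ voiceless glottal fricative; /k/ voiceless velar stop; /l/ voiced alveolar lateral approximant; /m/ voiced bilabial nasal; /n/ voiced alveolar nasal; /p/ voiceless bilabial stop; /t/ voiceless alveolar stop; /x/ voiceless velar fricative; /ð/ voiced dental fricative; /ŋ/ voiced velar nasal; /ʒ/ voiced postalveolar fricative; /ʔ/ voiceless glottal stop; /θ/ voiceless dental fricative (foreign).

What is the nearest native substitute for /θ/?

ð

/ð/ is closest: same manner (fricative), place distance 0 (dental→dental), voicing differs (+1); total 1. Next closest is /ʒ/ at distance 3.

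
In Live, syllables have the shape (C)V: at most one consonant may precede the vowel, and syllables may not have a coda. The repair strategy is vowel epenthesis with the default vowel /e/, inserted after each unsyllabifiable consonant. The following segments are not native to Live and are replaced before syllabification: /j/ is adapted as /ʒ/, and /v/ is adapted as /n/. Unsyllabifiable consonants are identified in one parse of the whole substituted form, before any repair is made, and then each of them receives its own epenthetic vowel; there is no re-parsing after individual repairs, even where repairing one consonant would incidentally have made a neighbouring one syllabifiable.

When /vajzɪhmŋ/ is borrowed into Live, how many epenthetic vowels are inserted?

After substitution the input is /naʒzɪhmŋ/.
The unsyllabifiable consonants are /ʒ/, /h/, /m/, /ŋ/; each receives one epenthetic vowel.

4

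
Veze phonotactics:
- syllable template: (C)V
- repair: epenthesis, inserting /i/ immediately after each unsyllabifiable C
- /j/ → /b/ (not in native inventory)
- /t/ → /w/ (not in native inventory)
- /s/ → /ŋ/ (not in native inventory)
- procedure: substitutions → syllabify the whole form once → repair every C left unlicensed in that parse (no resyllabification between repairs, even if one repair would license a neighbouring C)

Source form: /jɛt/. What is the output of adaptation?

Substitution: /j/ → /b/, /t/ → /w/, giving /bɛw/.
Syllabifying with onset maximization leaves /w/ stranded (no codas are permitted; onsets are limited to one consonant).
Each unlicensed consonant becomes the onset of a new syllable: /w/ → /wi/.

bɛwi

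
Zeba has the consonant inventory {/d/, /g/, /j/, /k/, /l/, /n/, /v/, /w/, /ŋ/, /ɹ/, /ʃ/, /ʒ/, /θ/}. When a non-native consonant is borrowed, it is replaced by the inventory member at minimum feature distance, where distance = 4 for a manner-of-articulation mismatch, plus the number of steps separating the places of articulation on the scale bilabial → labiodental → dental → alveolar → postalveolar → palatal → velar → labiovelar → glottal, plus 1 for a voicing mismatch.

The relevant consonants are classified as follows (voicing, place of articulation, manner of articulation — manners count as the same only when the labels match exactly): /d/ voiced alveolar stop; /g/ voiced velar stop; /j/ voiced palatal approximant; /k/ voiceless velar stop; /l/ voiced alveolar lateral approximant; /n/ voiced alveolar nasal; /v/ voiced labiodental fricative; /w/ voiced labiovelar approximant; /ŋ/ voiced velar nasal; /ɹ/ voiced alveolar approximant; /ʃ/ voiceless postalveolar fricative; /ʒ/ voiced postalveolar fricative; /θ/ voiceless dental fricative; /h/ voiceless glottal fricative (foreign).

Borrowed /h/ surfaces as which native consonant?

ʃ

/ʃ/ is closest: same manner (fricative), place distance 4 (glottal→postalveolar), same voicing; total 4. Next closest is /ʒ/ at distance 5.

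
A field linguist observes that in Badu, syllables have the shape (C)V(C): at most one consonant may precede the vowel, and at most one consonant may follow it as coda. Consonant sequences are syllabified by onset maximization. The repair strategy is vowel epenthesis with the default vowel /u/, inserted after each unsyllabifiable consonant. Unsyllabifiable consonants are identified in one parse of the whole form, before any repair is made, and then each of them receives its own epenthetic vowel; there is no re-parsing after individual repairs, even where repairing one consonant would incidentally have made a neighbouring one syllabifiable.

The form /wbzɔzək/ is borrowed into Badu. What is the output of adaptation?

Under (C)V(C), the unsyllabifiable consonants are /w/, /b/ (at most one coda consonant is licensed; onsets are limited to one consonant).
Epenthesis after each stranded consonant: /w/ → /wu/, /b/ → /bu/.

wubuzɔzək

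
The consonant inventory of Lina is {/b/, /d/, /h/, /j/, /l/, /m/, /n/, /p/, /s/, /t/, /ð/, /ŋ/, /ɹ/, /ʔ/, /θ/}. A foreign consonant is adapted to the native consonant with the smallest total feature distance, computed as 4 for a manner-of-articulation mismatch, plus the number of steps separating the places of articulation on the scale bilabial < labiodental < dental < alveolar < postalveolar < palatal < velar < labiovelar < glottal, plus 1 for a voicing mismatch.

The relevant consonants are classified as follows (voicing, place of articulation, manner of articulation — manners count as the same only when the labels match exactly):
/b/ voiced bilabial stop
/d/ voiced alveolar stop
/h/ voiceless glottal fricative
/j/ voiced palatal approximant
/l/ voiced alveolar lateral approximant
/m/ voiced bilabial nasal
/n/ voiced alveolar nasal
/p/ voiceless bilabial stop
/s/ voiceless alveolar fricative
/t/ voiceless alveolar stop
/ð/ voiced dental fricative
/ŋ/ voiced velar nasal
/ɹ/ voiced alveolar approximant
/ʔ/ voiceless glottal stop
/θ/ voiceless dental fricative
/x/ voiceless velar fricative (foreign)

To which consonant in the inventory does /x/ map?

h

/h/ is closest: same manner (fricative), place distance 2 (velar→glottal), same voicing; total 2. Next closest is /s/ at distance 3.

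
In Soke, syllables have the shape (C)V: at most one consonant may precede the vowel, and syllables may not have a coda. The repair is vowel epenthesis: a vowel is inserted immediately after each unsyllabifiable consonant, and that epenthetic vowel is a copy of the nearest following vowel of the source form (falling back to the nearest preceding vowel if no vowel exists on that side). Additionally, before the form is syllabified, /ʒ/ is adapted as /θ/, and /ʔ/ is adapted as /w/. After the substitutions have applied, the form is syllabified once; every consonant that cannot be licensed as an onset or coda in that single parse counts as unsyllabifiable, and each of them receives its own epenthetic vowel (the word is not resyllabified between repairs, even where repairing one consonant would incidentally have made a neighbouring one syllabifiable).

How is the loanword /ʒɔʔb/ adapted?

θɔwɔbɔ

Substitution: /ʒ/ → /θ/, /ʔ/ → /w/, giving /θɔwb/.
Syllabifying with onset maximization leaves /w/, /b/ stranded (no codas are permitted; onsets are limited to one consonant).
Each unlicensed consonant becomes the onset of a new syllable: /w/ → /wɔ/, /b/ → /bɔ/.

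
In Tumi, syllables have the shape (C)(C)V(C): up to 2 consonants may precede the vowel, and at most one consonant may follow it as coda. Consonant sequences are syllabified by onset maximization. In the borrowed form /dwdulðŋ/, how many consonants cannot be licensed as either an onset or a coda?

Syllabifying with onset maximization leaves /d/, /ð/, /ŋ/ stranded (at most one coda consonant is licensed; onsets may contain at most 2 consonants).

3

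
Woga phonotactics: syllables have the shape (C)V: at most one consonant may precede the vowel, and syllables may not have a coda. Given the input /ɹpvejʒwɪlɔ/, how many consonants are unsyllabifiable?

Under (C)V, the unsyllabifiable consonants are /ɹ/, /p/, /j/, /ʒ/ (no codas are permitted; onsets are limited to one consonant).

4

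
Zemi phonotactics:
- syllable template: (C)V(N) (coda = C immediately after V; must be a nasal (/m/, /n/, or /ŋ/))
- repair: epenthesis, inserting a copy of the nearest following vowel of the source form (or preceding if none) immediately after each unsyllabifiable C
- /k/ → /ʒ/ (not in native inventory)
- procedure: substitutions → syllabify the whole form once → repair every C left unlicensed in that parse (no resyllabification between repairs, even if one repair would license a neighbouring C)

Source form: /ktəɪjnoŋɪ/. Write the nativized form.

ʒətəɪjonoŋɪ

Substitution: /k/ → /ʒ/, giving /ʒtəɪjnoŋɪ/.
Syllabifying with onset maximization leaves /ʒ/, /j/ stranded (only a nasal (/m/, /n/, or /ŋ/) is licensed in coda position; onsets are limited to one consonant).
Epenthesis after each stranded consonant: /ʒ/ → /ʒə/, /j/ → /jo/.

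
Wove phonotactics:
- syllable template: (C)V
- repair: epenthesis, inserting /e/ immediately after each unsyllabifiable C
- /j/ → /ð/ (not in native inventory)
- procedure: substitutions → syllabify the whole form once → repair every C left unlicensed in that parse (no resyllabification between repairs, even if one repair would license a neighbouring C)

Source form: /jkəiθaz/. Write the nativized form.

Substitution: /j/ → /ð/, giving /ðkəiθaz/.
Under (C)V, the unsyllabifiable consonants are /ð/, /z/ (no codas are permitted; onsets are limited to one consonant).
Each unlicensed consonant becomes the onset of a new syllable: /ð/ → /ðe/, /z/ → /ze/.

ðekəiθaze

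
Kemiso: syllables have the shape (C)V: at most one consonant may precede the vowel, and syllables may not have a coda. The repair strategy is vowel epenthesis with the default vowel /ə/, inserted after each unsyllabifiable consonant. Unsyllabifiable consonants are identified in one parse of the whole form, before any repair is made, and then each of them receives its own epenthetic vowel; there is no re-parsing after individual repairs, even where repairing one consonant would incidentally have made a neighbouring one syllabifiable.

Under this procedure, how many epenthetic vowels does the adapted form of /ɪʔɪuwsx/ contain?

The unsyllabifiable consonants are /w/, /s/, /x/; each receives one epenthetic vowel.

3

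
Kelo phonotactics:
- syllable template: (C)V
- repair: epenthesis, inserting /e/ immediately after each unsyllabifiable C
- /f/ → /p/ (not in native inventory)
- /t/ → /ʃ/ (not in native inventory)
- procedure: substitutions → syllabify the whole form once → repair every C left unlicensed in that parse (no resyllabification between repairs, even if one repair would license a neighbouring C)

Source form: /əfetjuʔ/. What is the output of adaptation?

Substitution: /f/ → /p/, /t/ → /ʃ/, giving /əpeʃjuʔ/.
Syllabifying with onset maximization leaves /ʃ/, /ʔ/ stranded (no codas are permitted; onsets are limited to one consonant).
Inserting the epenthetic vowel yields /ʃ/ → /ʃe/, /ʔ/ → /ʔe/.

əpeʃejuʔe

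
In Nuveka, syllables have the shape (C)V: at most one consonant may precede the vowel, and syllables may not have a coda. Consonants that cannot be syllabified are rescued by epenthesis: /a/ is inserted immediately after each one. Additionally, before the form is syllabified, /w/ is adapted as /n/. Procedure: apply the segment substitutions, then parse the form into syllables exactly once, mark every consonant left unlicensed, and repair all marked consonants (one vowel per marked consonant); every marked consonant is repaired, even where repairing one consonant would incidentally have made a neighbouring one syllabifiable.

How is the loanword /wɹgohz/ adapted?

naɹagohaza

Substitution: /w/ → /n/, giving /nɹgohz/.
Syllabifying with onset maximization leaves /n/, /ɹ/, /h/, /z/ stranded (no codas are permitted; onsets are limited to one consonant).
Epenthesis after each stranded consonant: /n/ → /na/, /ɹ/ → /ɹa/, /h/ → /ha/, /z/ → /za/.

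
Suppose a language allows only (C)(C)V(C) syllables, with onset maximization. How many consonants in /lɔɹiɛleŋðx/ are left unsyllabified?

Under (C)(C)V(C), the unsyllabifiable consonants are /ð/, /x/ (at most one coda consonant is licensed; onsets may contain at most 2 consonants).

2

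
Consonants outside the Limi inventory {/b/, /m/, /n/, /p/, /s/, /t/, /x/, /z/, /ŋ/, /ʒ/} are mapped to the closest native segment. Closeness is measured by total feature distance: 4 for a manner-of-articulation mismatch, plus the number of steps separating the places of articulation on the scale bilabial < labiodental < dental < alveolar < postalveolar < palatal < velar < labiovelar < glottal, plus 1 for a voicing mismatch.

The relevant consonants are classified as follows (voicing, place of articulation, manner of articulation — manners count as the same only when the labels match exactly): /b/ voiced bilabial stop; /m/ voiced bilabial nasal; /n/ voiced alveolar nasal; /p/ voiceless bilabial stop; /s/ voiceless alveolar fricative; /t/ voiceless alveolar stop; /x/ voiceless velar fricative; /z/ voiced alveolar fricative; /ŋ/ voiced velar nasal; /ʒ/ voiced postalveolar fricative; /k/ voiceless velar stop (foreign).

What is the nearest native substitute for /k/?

/t/ is closest: same manner (stop), place distance 3 (velar→alveolar), same voicing; total 3. Next closest is /x/ at distance 4.

t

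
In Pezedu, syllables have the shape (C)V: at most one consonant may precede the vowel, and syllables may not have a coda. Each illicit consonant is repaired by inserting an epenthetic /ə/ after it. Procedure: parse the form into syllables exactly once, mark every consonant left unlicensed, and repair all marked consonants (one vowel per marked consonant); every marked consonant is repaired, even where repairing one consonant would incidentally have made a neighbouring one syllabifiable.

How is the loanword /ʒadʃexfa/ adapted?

The consonants /d/, /x/ cannot be parsed into a legal (C)V syllable (no codas are permitted; onsets are limited to one consonant).
Each unlicensed consonant becomes the onset of a new syllable: /d/ → /də/, /x/ → /xə/.

ʒadəʃexəfa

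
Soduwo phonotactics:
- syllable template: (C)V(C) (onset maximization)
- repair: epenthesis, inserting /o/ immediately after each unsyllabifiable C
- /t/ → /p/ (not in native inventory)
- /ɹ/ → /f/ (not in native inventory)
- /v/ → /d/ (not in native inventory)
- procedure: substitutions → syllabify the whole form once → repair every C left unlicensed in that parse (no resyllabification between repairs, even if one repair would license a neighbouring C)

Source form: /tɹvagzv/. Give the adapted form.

pofodagzodo

Substitution: /t/ → /p/, /ɹ/ → /f/, /v/ → /d/, giving /pfdagzd/.
Under (C)V(C), the unsyllabifiable consonants are /p/, /f/, /z/, /d/ (at most one coda consonant is licensed; onsets are limited to one consonant).
Each unlicensed consonant becomes the onset of a new syllable: /p/ → /po/, /f/ → /fo/, /z/ → /zo/, /d/ → /do/.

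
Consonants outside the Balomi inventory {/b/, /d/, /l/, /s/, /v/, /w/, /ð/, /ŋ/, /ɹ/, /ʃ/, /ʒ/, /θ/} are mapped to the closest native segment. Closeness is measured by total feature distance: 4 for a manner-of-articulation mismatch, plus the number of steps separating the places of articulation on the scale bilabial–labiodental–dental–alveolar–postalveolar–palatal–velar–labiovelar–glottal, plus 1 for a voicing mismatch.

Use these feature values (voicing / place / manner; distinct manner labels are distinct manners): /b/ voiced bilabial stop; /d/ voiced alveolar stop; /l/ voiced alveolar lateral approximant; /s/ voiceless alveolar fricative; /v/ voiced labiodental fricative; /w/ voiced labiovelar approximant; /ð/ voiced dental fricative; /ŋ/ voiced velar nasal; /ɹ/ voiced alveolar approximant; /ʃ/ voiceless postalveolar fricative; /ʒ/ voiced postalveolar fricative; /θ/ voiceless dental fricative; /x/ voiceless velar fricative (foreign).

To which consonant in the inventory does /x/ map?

/ʃ/ is closest: same manner (fricative), place distance 2 (velar→postalveolar), same voicing; total 2. Next closest is /s/ at distance 3.

ʃ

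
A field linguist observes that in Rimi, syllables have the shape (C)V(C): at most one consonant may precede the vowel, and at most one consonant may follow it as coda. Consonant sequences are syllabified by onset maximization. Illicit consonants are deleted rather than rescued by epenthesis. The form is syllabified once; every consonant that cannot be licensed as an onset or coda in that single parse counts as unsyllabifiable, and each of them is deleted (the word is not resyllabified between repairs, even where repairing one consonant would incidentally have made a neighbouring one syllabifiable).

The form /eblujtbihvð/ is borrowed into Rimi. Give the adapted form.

The consonants /t/, /v/, /ð/ cannot be parsed into a legal (C)V(C) syllable (at most one coda consonant is licensed; onsets are limited to one consonant).
Deleting the stranded consonants removes /t/, /v/, /ð/.

eblujbih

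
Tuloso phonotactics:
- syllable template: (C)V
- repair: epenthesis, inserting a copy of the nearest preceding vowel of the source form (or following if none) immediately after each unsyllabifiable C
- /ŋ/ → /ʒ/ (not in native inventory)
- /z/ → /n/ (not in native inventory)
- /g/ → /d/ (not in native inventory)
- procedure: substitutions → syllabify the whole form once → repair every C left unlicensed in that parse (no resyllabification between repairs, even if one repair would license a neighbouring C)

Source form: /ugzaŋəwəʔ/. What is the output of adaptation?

Substitution: /g/ → /d/, /z/ → /n/, /ŋ/ → /ʒ/, giving /udnaʒəwəʔ/.
Under (C)V, the unsyllabifiable consonants are /d/, /ʔ/ (no codas are permitted; onsets are limited to one consonant).
Each unlicensed consonant becomes the onset of a new syllable: /d/ → /du/, /ʔ/ → /ʔə/.

udunaʒəwəʔə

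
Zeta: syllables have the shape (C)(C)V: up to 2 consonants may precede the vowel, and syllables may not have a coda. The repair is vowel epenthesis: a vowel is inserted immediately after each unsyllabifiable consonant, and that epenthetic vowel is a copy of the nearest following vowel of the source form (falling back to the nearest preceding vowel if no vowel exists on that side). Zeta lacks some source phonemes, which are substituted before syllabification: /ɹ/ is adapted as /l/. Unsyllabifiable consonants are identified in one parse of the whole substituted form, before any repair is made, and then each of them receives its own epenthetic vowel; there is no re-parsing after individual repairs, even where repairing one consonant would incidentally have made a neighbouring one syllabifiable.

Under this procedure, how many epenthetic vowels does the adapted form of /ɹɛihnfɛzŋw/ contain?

4

After substitution the input is /lɛihnfɛzŋw/.
The unsyllabifiable consonants are /h/, /z/, /ŋ/, /w/; each receives one epenthetic vowel.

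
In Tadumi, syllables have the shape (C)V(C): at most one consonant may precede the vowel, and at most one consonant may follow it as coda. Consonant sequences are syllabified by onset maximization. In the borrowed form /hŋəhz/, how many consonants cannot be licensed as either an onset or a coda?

2

Syllabifying with onset maximization leaves /h/, /z/ stranded (at most one coda consonant is licensed; onsets are limited to one consonant).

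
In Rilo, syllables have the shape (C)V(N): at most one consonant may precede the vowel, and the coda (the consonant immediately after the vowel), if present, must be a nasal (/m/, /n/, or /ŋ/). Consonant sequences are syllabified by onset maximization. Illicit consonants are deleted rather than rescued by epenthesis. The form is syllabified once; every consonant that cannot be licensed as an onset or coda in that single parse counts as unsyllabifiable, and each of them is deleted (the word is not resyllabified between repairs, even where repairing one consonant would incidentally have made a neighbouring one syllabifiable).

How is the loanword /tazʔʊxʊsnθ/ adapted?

The consonants /z/, /s/, /n/, /θ/ cannot be parsed into a legal (C)V(N) syllable (only a nasal (/m/, /n/, or /ŋ/) is licensed in coda position; onsets are limited to one consonant).
Each unlicensed consonant is deleted: /z/, /s/, /n/, /θ/.

taʔʊxʊ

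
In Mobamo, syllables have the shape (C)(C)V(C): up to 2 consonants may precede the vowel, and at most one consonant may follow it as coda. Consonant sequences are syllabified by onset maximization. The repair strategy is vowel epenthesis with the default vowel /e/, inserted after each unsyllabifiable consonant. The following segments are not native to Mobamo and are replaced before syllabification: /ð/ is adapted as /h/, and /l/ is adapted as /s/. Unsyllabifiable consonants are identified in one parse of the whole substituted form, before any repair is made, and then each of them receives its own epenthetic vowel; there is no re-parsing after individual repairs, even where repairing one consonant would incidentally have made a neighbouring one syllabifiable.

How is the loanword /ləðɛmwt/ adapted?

səhɛmwete

Substitution: /l/ → /s/, /ð/ → /h/, giving /səhɛmwt/.
Syllabifying with onset maximization leaves /w/, /t/ stranded (at most one coda consonant is licensed; onsets may contain at most 2 consonants).
Each unlicensed consonant becomes the onset of a new syllable: /w/ → /we/, /t/ → /te/.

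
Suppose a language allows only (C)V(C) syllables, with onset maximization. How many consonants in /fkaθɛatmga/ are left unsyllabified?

2

Syllabifying with onset maximization leaves /f/, /m/ stranded (at most one coda consonant is licensed; onsets are limited to one consonant).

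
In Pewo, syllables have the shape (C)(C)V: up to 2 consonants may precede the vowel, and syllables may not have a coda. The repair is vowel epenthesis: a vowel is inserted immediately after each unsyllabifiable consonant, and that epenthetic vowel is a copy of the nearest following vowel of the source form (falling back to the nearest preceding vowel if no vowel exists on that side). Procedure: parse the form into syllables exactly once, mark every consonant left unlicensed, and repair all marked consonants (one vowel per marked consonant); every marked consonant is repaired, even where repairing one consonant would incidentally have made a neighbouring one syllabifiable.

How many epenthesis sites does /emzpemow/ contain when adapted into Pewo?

The unsyllabifiable consonants are /m/, /w/; each receives one epenthetic vowel.

2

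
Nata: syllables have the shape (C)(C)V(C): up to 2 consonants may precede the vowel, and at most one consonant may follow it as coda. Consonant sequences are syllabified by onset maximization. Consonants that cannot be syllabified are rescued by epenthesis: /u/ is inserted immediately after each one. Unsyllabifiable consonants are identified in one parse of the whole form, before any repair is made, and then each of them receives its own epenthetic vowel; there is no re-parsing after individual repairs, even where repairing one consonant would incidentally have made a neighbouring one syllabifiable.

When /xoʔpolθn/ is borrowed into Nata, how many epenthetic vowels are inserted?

The unsyllabifiable consonants are /θ/, /n/; each receives one epenthetic vowel.

2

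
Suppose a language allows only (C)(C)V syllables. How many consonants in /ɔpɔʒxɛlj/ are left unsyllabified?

Under (C)(C)V, the unsyllabifiable consonants are /l/, /j/ (no codas are permitted; onsets may contain at most 2 consonants).

2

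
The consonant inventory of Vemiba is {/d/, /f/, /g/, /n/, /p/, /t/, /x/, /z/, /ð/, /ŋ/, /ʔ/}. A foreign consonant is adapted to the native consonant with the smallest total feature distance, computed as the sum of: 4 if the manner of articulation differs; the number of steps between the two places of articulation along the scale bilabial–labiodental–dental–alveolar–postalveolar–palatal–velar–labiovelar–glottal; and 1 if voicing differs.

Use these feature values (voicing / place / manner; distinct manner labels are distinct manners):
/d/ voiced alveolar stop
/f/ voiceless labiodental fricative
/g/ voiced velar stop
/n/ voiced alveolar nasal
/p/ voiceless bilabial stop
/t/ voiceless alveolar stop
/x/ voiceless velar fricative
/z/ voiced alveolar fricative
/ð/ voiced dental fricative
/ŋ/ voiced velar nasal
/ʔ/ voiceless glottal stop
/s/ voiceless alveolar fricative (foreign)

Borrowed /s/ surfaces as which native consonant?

/z/ is closest: same manner (fricative), place distance 0 (alveolar→alveolar), voicing differs (+1); total 1. Next closest is /f/ at distance 2.

z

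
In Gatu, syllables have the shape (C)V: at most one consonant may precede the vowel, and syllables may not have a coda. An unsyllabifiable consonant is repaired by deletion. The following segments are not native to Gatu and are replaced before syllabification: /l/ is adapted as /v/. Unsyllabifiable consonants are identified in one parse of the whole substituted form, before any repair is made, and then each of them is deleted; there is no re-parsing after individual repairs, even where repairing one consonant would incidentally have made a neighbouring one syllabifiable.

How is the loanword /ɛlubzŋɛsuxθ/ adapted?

ɛvuŋɛsu

Substitution: /l/ → /v/, giving /ɛvubzŋɛsuxθ/.
The consonants /b/, /z/, /x/, /θ/ cannot be parsed into a legal (C)V syllable (no codas are permitted; onsets are limited to one consonant).
Deleting the stranded consonants removes /b/, /z/, /x/, /θ/.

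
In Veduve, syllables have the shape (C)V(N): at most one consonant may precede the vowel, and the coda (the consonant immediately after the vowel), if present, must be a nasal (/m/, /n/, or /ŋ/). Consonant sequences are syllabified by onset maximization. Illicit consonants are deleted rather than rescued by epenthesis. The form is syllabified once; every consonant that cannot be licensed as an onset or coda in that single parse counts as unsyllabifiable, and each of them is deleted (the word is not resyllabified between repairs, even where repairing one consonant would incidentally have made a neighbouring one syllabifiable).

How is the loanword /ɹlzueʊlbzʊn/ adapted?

Under (C)V(N), the unsyllabifiable consonants are /ɹ/, /l/, /l/, /b/ (only a nasal (/m/, /n/, or /ŋ/) is licensed in coda position; onsets are limited to one consonant).
Deletion applies to /ɹ/, /l/, /l/, /b/.

zueʊzʊn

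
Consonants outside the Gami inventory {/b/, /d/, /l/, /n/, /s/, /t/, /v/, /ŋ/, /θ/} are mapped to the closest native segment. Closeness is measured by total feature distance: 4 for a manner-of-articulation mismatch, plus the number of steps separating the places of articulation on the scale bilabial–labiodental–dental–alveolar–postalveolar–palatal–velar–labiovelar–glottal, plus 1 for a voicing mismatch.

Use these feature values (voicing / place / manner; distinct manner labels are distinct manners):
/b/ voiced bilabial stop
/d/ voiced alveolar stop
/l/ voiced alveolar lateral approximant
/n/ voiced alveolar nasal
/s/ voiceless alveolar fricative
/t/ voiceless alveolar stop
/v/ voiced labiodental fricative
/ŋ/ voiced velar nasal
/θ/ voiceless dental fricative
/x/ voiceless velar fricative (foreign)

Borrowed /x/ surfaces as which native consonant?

/s/ is closest: same manner (fricative), place distance 3 (velar→alveolar), same voicing; total 3. Next closest is /θ/ at distance 4.

s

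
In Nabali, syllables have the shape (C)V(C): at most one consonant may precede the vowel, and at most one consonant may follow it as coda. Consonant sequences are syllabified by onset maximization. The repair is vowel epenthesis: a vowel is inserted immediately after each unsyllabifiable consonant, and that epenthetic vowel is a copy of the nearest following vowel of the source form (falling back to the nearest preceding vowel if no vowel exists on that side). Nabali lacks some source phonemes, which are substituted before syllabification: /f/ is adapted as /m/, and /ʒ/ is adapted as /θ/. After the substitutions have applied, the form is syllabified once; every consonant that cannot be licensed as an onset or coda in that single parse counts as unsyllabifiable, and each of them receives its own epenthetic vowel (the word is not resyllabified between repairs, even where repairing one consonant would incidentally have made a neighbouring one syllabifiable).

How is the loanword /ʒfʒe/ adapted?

θemeθe

Substitution: /ʒ/ → /θ/, /f/ → /m/, giving /θmθe/.
The consonants /θ/, /m/ cannot be parsed into a legal (C)V(C) syllable (at most one coda consonant is licensed; onsets are limited to one consonant).
Epenthesis after each stranded consonant: /θ/ → /θe/, /m/ → /me/.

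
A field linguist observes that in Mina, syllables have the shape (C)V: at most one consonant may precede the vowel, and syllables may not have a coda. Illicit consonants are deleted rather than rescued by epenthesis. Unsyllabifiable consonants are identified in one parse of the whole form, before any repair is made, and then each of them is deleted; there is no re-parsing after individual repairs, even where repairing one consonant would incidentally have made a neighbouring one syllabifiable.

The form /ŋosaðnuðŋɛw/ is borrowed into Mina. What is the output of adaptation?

ŋosanuŋɛ

The consonants /ð/, /ð/, /w/ cannot be parsed into a legal (C)V syllable (no codas are permitted; onsets are limited to one consonant).
Deleting the stranded consonants removes /ð/, /ð/, /w/.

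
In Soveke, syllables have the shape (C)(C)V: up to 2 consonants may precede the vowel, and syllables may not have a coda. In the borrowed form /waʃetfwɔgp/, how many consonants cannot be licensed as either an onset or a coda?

Under (C)(C)V, the unsyllabifiable consonants are /t/, /g/, /p/ (no codas are permitted; onsets may contain at most 2 consonants).

3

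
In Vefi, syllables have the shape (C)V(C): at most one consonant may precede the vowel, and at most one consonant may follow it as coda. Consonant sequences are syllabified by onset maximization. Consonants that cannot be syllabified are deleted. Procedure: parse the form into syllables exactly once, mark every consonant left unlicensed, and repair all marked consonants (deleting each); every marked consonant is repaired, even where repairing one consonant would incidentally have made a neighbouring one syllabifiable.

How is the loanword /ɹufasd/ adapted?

Under (C)V(C), the unsyllabifiable consonants are /d/ (at most one coda consonant is licensed; onsets are limited to one consonant).
Each unlicensed consonant is deleted: /d/.

ɹufas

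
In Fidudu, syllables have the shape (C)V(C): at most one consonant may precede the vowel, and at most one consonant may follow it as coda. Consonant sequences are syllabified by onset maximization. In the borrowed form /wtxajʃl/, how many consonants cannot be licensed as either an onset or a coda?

4

The consonants /w/, /t/, /ʃ/, /l/ cannot be parsed into a legal (C)V(C) syllable (at most one coda consonant is licensed; onsets are limited to one consonant).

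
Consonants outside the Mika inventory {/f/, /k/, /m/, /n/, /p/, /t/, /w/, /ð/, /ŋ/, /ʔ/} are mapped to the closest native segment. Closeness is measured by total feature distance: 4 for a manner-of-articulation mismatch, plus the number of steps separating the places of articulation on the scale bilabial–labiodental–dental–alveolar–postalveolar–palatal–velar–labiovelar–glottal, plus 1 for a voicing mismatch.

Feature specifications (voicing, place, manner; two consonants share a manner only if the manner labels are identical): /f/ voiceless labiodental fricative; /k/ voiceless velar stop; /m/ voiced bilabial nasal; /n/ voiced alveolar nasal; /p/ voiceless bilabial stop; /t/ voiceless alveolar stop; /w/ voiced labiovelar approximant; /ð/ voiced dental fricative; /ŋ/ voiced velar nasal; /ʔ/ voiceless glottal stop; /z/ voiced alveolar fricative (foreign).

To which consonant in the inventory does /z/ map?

/ð/ is closest: same manner (fricative), place distance 1 (alveolar→dental), same voicing; total 1. Next closest is /f/ at distance 3.

ð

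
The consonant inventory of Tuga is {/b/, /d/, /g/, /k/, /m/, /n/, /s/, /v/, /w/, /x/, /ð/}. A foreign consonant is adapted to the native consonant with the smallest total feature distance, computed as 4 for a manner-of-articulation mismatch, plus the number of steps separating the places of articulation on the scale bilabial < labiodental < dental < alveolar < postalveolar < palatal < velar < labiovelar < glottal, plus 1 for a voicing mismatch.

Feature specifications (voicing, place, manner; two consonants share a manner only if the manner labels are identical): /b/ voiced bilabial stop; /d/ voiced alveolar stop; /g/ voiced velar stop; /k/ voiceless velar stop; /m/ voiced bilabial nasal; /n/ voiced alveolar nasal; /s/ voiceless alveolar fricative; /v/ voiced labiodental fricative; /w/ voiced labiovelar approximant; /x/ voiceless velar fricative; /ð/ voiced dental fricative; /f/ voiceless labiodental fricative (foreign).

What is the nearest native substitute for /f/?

/v/ is closest: same manner (fricative), place distance 0 (labiodental→labiodental), voicing differs (+1); total 1. Next closest is /s/ at distance 2.

v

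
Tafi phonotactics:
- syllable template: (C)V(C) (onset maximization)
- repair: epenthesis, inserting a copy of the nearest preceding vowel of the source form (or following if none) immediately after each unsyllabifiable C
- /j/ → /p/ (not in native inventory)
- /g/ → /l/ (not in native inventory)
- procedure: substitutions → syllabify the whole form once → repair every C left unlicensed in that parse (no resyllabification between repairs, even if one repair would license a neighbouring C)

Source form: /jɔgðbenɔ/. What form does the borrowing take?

Substitution: /j/ → /p/, /g/ → /l/, giving /pɔlðbenɔ/.
Syllabifying with onset maximization leaves /ð/ stranded (at most one coda consonant is licensed; onsets are limited to one consonant).
Each unlicensed consonant becomes the onset of a new syllable: /ð/ → /ðɔ/.

pɔlðɔbenɔ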